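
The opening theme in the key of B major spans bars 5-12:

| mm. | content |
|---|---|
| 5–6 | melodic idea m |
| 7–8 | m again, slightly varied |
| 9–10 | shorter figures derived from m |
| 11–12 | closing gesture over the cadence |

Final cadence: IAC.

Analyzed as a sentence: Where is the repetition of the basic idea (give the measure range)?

measures 7–8

The presentation of a sentence is the basic idea (mm. 5–6) plus its repetition (bars 7–8); the repetition of the basic idea is therefore mm. 7–8.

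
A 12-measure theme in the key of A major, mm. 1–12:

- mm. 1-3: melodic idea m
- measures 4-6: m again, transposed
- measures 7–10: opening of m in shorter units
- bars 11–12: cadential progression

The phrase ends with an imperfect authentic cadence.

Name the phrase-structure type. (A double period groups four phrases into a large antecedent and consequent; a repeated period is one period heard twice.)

sentence

Basic idea (mm. 1–3) + its repetition (bars 4–6) form the presentation; fragmentation and cadence (bars 7-12) form the continuation — the 12-bar whole is a sentence.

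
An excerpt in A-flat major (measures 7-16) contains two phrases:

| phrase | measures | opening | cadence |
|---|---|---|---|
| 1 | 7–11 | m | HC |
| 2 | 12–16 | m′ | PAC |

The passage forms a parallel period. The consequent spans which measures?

The antecedent is the phrase ending with the weaker cadence (half cadence, phrase 1) and the consequent the one ending more conclusively (perfect authentic cadence, phrase 2); the consequent is bars 12–16.

measures 12–16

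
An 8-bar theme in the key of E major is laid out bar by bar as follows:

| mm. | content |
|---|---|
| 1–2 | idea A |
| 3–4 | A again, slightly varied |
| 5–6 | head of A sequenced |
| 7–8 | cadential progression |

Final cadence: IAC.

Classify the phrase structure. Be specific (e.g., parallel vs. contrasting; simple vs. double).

sentence

Basic idea (mm. 1–2) + its repetition (measures 3–4) form the presentation; fragmentation and cadence (mm. 5-8) form the continuation — the 8-bar whole is a sentence.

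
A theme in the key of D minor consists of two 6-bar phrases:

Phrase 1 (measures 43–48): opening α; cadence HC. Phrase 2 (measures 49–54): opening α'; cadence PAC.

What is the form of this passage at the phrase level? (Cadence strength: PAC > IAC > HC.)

parallel period

Phrase 1 ends with a half cadence (weaker) and phrase 2 with a perfect authentic cadence (stronger): antecedent + consequent = a period.
The two phrases open with the same material (α / α'), so the period is parallel.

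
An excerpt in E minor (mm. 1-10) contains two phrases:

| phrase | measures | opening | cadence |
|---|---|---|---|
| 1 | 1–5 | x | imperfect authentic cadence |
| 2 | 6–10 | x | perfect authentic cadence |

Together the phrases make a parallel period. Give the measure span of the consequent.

The phrase ending with the weaker cadence (imperfect authentic cadence) is the antecedent; the one ending more conclusively (perfect authentic cadence) is the consequent. The consequent is measures 6–10.

measures 6–10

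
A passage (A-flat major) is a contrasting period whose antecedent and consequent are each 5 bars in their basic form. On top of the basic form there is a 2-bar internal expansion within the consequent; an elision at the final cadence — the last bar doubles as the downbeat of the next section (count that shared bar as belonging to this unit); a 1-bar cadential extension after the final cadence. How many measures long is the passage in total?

Basic contrasting period: 5 + 5 = 10 bars.
10 (basic form) + 2 (internal expansion) + 1 (cadential extension) = 13.
The elision shares a bar with the next section but does not change this unit's count.

13 measures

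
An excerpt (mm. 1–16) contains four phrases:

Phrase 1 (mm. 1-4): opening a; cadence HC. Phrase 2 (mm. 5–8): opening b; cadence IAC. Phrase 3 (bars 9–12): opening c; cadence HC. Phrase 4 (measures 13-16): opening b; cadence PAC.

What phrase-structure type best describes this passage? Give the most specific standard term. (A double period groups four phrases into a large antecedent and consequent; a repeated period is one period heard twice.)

contrasting double period

Four phrases in two halves: the first half (mm. 1-8) ends with an imperfect authentic cadence, the second (mm. 9–16) with a perfect authentic cadence — a large antecedent–consequent pair, i.e. a double period.
Phrase 3 begins with different material from phrase 1, making it contrasting.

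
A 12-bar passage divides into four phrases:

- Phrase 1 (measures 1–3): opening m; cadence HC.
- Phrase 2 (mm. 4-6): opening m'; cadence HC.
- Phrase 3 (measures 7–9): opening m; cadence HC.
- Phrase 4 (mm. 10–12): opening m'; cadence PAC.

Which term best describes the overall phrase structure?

parallel double period

Four phrases in two halves: the first half (mm. 1–6) ends with a half cadence, the second (bars 7–12) with a perfect authentic cadence — a large antecedent–consequent pair, i.e. a double period.
Phrase 3 begins with the same material as phrase 1, making it parallel.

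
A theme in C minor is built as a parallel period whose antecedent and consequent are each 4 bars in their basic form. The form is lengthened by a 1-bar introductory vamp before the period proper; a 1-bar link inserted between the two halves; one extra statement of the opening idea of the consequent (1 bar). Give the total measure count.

11 measures

Basic parallel period: 4 + 4 = 8 bars.
8 (basic form) + 1 (introduction) + 1 (link) + 1 (extra statement) = 11.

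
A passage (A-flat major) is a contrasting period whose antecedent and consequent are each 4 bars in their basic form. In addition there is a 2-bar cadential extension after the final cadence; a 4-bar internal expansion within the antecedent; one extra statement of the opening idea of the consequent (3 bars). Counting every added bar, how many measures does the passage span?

Basic contrasting period: 4 + 4 = 8 bars.
8 (basic form) + 2 (cadential extension) + 4 (internal expansion) + 3 (extra statement) = 17.

17 measures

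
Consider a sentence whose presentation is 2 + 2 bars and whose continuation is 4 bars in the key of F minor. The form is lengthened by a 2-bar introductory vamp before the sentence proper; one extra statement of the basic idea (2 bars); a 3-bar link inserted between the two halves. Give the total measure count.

15 measures

Basic sentence: 2 + 2 + 4 = 8 bars.
8 (basic form) + 2 (introduction) + 2 (extra statement) + 3 (link) = 15.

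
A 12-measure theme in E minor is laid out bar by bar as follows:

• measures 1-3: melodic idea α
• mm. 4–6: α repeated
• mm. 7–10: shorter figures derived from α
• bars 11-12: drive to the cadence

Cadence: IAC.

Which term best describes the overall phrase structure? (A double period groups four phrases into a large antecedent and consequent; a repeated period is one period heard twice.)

sentence

Basic idea (mm. 1-3) + its repetition (mm. 4–6) form the presentation; fragmentation and cadence (mm. 7–12) form the continuation — the 12-bar whole is a sentence.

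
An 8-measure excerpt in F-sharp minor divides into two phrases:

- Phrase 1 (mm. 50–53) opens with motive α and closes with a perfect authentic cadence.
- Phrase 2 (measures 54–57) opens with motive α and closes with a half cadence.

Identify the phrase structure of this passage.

phrase group

The second phrase closes with a half cadence, which is not stronger than the first phrase's perfect authentic cadence; without a weak→strong cadential pair there is no antecedent–consequent relationship, so this is a phrase group rather than a period.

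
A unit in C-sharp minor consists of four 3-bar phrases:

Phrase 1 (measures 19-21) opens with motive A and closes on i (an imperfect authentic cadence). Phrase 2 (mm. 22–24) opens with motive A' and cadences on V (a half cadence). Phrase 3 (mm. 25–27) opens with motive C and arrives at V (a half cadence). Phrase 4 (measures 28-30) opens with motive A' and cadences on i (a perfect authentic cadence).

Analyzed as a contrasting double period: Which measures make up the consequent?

In a double period the four phrases pair into a large antecedent (phrases 1–2, ending half cadence) and a large consequent (phrases 3–4, ending perfect authentic cadence). The consequent spans bars 25–30.

measures 25–30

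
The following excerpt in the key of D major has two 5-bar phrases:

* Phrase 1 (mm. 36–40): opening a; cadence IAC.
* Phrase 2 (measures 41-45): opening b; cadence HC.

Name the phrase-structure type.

phrase group

The second phrase closes with a half cadence, which is not stronger than the first phrase's imperfect authentic cadence; without a weak→strong cadential pair there is no antecedent–consequent relationship, so this is a phrase group rather than a period.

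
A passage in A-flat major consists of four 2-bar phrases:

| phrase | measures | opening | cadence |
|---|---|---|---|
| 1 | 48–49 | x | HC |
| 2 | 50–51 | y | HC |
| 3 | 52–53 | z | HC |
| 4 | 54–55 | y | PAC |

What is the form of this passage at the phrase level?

Four phrases in two halves: the first half (measures 48-51) ends with a half cadence, the second (mm. 52-55) with a perfect authentic cadence — a large antecedent–consequent pair, i.e. a double period.
Phrase 3 begins with different material from phrase 1, making it contrasting.

contrasting double period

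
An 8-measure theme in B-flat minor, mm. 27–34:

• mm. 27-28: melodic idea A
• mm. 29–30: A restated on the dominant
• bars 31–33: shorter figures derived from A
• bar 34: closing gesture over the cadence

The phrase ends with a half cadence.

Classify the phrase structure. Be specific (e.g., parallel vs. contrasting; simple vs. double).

Basic idea (mm. 27–28) + its repetition (bars 29-30) form the presentation; fragmentation and cadence (bars 31-34) form the continuation — the 8-bar whole is a sentence.

sentence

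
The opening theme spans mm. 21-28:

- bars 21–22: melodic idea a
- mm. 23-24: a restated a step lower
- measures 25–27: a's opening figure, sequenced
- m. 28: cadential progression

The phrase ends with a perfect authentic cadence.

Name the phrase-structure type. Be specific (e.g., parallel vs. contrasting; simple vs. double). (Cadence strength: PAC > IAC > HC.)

sentence

Basic idea (measures 21–22) + its repetition (measures 23–24) form the presentation; fragmentation and cadence (bars 25–28) form the continuation — the 8-bar whole is a sentence.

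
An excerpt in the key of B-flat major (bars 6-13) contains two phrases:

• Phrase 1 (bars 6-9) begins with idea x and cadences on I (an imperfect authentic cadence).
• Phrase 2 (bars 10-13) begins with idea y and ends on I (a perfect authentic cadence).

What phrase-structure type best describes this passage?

Phrase 1 ends with an imperfect authentic cadence (weaker) and phrase 2 with a perfect authentic cadence (stronger): antecedent + consequent = a period.
The two phrases open with different material (x / y), so the period is contrasting.

contrasting period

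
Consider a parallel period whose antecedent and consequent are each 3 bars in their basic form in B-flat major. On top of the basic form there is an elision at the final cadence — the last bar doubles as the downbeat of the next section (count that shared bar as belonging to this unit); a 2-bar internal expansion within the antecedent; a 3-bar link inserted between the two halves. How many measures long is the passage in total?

Basic parallel period: 3 + 3 = 6 bars.
6 (basic form) + 2 (internal expansion) + 3 (link) = 11.
The elision shares a bar with the next section but does not change this unit's count.

11 measures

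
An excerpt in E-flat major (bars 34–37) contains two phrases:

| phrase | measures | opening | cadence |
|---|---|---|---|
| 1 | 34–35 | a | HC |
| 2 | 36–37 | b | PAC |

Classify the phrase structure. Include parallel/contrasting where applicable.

contrasting period

Phrase 1 ends with a half cadence (weaker) and phrase 2 with a perfect authentic cadence (stronger): antecedent + consequent = a period.
The two phrases open with different material (a / b), so the period is contrasting.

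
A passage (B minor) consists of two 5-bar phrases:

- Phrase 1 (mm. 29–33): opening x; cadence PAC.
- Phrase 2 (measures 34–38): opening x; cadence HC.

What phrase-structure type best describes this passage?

The second phrase closes with a half cadence, which is not stronger than the first phrase's perfect authentic cadence; without a weak→strong cadential pair there is no antecedent–consequent relationship, so this is a phrase group rather than a period.

phrase group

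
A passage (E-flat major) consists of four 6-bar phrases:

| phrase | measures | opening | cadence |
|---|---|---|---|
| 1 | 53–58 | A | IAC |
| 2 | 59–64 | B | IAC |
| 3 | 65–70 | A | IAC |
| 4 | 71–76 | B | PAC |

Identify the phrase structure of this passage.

parallel double period

Four phrases in two halves: the first half (mm. 53-64) ends with an imperfect authentic cadence, the second (mm. 65–76) with a perfect authentic cadence — a large antecedent–consequent pair, i.e. a double period.
Phrase 3 begins with the same material as phrase 1, making it parallel.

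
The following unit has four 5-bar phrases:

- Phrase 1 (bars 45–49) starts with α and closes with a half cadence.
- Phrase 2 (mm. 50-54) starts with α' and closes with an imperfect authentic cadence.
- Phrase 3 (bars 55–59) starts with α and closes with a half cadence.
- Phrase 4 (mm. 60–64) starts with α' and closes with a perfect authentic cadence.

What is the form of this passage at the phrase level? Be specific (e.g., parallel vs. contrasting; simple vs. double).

parallel double period

Four phrases in two halves: the first half (bars 45–54) ends with an imperfect authentic cadence, the second (measures 55-64) with a perfect authentic cadence — a large antecedent–consequent pair, i.e. a double period.
Phrase 3 begins with the same material as phrase 1, making it parallel.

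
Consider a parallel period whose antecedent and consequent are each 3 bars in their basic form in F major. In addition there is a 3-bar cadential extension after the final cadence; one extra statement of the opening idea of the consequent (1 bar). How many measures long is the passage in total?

Basic parallel period: 3 + 3 = 6 bars.
6 (basic form) + 3 (cadential extension) + 1 (extra statement) = 10.

10 measures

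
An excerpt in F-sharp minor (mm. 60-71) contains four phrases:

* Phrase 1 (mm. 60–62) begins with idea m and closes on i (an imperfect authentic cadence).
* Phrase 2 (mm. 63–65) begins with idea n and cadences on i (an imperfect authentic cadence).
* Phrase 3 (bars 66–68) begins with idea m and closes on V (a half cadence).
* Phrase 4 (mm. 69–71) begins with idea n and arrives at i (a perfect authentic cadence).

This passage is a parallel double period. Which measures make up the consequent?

In a double period the four phrases pair into a large antecedent (phrases 1–2, ending imperfect authentic cadence) and a large consequent (phrases 3–4, ending perfect authentic cadence). The consequent spans measures 66–71.

measures 66–71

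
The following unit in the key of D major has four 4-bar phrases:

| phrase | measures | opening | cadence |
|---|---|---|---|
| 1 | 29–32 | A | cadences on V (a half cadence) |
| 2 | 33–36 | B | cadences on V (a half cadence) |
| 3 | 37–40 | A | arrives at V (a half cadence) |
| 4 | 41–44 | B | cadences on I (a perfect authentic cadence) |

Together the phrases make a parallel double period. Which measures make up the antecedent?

In a double period the first pair of phrases (ending half cadence) is the large antecedent and the second pair (ending perfect authentic cadence) is the large consequent; the antecedent is measures 29–36.

measures 29–36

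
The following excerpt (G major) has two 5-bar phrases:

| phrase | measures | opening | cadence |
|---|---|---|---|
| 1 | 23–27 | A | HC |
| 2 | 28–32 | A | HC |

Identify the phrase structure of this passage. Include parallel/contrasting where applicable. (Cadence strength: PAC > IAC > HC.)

repeated phrase

Both phrases have the same opening (A) and the same cadence (half cadence): the second is a restatement, not a consequent, so this is a repeated phrase rather than a period.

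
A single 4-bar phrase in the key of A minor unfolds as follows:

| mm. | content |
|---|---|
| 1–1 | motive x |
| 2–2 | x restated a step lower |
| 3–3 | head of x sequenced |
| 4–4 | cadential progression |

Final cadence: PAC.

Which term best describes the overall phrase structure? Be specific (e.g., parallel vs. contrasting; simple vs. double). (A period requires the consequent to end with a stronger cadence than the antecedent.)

sentence

Basic idea (bar 1) + its repetition (bar 2) form the presentation; fragmentation and cadence (bars 3–4) form the continuation — the 4-bar whole is a sentence.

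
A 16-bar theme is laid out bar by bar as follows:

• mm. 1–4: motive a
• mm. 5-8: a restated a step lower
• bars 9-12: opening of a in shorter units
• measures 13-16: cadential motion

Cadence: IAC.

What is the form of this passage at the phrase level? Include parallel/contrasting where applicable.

sentence

Basic idea (mm. 1-4) + its repetition (measures 5–8) form the presentation; fragmentation and cadence (mm. 9–16) form the continuation — the 16-bar whole is a sentence.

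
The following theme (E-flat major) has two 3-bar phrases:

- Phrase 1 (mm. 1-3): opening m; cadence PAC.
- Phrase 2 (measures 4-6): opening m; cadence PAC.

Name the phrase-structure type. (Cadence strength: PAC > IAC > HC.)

Both phrases have the same opening (m) and the same cadence (perfect authentic cadence): the second is a restatement, not a consequent, so this is a repeated phrase rather than a period.

repeated phrase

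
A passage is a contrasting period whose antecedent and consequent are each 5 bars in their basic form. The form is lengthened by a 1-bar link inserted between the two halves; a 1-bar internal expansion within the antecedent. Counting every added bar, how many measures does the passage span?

12 measures

Basic contrasting period: 5 + 5 = 10 bars.
10 (basic form) + 1 (link) + 1 (internal expansion) = 12.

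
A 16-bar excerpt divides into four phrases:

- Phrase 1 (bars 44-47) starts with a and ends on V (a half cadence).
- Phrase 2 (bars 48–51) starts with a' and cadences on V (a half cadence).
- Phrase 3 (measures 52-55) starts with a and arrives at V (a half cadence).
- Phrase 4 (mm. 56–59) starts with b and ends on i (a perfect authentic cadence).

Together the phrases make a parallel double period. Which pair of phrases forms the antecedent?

In a double period the first pair of phrases (ending half cadence) is the large antecedent and the second pair (ending perfect authentic cadence) is the large consequent; the antecedent is phrases 1 and 2.

phrases 1 and 2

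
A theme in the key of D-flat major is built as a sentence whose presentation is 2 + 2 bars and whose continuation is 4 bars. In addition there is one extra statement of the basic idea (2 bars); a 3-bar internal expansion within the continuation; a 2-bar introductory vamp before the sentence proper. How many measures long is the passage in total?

Basic sentence: 2 + 2 + 4 = 8 bars.
8 (basic form) + 2 (extra statement) + 3 (internal expansion) + 2 (introduction) = 15.

15 measures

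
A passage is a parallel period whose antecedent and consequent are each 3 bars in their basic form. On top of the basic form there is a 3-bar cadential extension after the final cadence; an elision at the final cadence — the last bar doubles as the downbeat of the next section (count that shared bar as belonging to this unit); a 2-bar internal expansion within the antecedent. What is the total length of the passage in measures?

Basic parallel period: 3 + 3 = 6 bars.
6 (basic form) + 3 (cadential extension) + 2 (internal expansion) = 11.
The elision shares a bar with the next section but does not change this unit's count.

11 measures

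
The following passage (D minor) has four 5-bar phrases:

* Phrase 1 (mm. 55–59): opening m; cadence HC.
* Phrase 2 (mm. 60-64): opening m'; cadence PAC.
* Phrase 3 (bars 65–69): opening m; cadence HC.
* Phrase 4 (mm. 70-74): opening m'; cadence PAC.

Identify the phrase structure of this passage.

repeated period

The cadence pattern HC–PAC–HC–PAC is weak–strong twice, and phrases 3–4 restate phrases 1–2: a period heard twice, not a double period (which would end weakly at phrase 2).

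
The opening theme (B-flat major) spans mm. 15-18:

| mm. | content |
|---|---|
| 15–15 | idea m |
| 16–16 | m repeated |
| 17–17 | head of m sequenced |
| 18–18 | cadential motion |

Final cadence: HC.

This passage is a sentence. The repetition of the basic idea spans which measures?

measures 16–16

The presentation of a sentence is the basic idea (m. 15) plus its repetition (bar 16); the repetition of the basic idea is therefore m. 16.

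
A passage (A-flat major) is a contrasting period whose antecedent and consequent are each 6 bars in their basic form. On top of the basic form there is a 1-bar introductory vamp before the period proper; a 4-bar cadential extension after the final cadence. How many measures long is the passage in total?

17 measures

Basic contrasting period: 6 + 6 = 12 bars.
12 (basic form) + 1 (introduction) + 4 (cadential extension) = 17.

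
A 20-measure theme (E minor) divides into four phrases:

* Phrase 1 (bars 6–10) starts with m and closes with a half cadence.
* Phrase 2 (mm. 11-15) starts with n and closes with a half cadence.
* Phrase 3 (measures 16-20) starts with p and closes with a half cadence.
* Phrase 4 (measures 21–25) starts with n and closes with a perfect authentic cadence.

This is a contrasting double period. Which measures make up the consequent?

measures 16–25

In a double period the first pair of phrases (ending half cadence) is the large antecedent and the second pair (ending perfect authentic cadence) is the large consequent; the consequent is measures 16–25.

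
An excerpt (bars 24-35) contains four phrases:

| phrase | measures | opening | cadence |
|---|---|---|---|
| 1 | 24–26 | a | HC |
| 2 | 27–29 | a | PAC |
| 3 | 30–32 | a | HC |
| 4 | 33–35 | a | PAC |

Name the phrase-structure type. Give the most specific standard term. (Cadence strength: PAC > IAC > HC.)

repeated period

The cadence pattern HC–PAC–HC–PAC is weak–strong twice, and phrases 3–4 restate phrases 1–2: a period heard twice, not a double period (which would end weakly at phrase 2).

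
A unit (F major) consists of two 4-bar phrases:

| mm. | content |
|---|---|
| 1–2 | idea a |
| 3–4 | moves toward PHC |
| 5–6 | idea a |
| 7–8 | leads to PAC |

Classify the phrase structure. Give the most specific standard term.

Phrase 1 ends with a Phrygian half cadence (weaker) and phrase 2 with a perfect authentic cadence (stronger): antecedent + consequent = a period.
The two phrases open with the same material (a / a), so the period is parallel.

parallel period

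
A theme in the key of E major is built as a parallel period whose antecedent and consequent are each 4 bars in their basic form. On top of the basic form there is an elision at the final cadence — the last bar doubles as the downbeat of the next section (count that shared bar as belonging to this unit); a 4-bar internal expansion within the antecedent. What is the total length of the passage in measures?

Basic parallel period: 4 + 4 = 8 bars.
8 (basic form) + 4 (internal expansion) = 12.
The elision shares a bar with the next section but does not change this unit's count.

12 measures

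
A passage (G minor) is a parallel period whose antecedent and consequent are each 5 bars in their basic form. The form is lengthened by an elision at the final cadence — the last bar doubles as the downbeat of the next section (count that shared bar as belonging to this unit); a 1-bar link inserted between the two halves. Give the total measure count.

11 measures

Basic parallel period: 5 + 5 = 10 bars.
10 (basic form) + 1 (link) = 11.
The elision shares a bar with the next section but does not change this unit's count.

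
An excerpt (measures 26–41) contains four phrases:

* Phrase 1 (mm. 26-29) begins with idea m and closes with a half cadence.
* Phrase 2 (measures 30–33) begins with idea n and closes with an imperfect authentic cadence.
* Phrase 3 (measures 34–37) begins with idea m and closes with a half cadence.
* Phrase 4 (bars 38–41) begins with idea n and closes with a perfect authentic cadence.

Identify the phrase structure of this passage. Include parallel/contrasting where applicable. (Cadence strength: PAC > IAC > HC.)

Four phrases in two halves: the first half (bars 26-33) ends with an imperfect authentic cadence, the second (mm. 34–41) with a perfect authentic cadence — a large antecedent–consequent pair, i.e. a double period.
Phrase 3 begins with the same material as phrase 1, making it parallel.

parallel double period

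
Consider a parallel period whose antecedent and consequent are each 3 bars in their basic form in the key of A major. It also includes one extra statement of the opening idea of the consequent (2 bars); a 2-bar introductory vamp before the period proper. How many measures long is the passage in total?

10 measures

Basic parallel period: 3 + 3 = 6 bars.
6 (basic form) + 2 (extra statement) + 2 (introduction) = 10.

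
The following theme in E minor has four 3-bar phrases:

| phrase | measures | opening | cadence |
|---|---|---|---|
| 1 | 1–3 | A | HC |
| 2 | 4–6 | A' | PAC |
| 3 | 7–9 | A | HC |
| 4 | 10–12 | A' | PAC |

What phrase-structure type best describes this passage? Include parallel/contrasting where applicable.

The cadence pattern HC–PAC–HC–PAC is weak–strong twice, and phrases 3–4 restate phrases 1–2: a period heard twice, not a double period (which would end weakly at phrase 2).

repeated period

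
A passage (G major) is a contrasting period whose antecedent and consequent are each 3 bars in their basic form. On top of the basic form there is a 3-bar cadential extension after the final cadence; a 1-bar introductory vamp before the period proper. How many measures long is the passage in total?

Basic contrasting period: 3 + 3 = 6 bars.
6 (basic form) + 3 (cadential extension) + 1 (introduction) = 10.

10 measures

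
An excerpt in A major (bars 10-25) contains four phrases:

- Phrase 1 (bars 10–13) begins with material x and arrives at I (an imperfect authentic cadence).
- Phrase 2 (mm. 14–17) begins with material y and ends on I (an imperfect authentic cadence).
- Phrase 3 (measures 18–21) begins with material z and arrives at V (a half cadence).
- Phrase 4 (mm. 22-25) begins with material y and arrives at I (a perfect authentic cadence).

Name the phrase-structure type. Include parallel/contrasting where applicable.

contrasting double period

Four phrases in two halves: the first half (mm. 10-17) ends with an imperfect authentic cadence, the second (bars 18–25) with a perfect authentic cadence — a large antecedent–consequent pair, i.e. a double period.
Phrase 3 begins with different material from phrase 1, making it contrasting.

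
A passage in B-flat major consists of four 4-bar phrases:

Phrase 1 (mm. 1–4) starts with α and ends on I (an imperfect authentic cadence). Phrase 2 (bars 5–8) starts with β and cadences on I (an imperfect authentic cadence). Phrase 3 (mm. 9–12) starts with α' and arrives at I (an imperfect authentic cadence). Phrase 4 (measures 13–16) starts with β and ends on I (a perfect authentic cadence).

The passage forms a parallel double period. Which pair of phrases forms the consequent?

phrases 3 and 4

In a double period the first pair of phrases (ending imperfect authentic cadence) is the large antecedent and the second pair (ending perfect authentic cadence) is the large consequent; the consequent is phrases 3 and 4.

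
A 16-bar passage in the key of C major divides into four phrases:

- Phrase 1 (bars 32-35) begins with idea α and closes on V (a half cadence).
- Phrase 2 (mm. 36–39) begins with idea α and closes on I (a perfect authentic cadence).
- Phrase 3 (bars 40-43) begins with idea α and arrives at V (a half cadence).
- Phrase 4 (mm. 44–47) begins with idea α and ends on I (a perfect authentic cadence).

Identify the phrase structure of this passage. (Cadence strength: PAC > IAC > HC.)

The cadence pattern HC–PAC–HC–PAC is weak–strong twice, and phrases 3–4 restate phrases 1–2: a period heard twice, not a double period (which would end weakly at phrase 2).

repeated period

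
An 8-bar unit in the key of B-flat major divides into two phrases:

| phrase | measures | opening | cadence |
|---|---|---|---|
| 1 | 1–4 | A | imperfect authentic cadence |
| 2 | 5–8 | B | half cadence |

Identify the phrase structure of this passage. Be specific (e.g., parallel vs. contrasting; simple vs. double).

phrase group

The second phrase closes with a half cadence, which is not stronger than the first phrase's imperfect authentic cadence; without a weak→strong cadential pair there is no antecedent–consequent relationship, so this is a phrase group rather than a period.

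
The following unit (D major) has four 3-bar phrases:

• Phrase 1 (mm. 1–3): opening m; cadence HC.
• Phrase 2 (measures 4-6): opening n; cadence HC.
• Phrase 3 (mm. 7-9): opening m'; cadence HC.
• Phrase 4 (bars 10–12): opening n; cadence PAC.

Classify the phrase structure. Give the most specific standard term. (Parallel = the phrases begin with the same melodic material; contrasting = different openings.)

parallel double period

Four phrases in two halves: the first half (bars 1-6) ends with a half cadence, the second (mm. 7–12) with a perfect authentic cadence — a large antecedent–consequent pair, i.e. a double period.
Phrase 3 begins with the same material as phrase 1, making it parallel.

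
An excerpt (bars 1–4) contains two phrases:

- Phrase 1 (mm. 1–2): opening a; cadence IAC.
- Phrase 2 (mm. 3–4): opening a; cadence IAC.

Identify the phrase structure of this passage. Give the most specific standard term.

Both phrases have the same opening (a) and the same cadence (imperfect authentic cadence): the second is a restatement, not a consequent, so this is a repeated phrase rather than a period.

repeated phrase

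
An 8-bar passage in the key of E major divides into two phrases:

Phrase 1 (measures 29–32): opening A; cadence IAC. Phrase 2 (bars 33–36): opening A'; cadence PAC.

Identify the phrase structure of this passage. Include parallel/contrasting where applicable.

parallel period

Phrase 1 ends with an imperfect authentic cadence (weaker) and phrase 2 with a perfect authentic cadence (stronger): antecedent + consequent = a period.
The two phrases open with the same material (A / A'), so the period is parallel.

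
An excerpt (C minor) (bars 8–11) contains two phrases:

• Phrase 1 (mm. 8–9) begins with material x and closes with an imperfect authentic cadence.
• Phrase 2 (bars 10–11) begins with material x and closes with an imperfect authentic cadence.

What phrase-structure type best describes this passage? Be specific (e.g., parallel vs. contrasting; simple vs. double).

Both phrases have the same opening (x) and the same cadence (imperfect authentic cadence): the second is a restatement, not a consequent, so this is a repeated phrase rather than a period.

repeated phrase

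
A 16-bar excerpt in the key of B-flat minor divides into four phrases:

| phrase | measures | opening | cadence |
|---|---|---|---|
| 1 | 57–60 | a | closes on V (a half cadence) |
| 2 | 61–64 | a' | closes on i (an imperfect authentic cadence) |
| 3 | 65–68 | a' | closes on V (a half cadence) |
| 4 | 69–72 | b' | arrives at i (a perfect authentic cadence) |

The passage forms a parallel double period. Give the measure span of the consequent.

measures 65–72

In a double period the first pair of phrases (ending imperfect authentic cadence) is the large antecedent and the second pair (ending perfect authentic cadence) is the large consequent; the consequent is measures 65–72.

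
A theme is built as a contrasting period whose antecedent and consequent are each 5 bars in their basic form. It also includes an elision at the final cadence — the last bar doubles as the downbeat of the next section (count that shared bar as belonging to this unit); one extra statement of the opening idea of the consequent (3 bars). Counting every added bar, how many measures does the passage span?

Basic contrasting period: 5 + 5 = 10 bars.
10 (basic form) + 3 (extra statement) = 13.
The elision shares a bar with the next section but does not change this unit's count.

13 measures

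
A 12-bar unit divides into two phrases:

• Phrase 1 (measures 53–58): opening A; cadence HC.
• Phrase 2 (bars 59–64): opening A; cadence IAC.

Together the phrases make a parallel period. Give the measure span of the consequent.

The phrase ending with the weaker cadence (half cadence) is the antecedent; the one ending more conclusively (imperfect authentic cadence) is the consequent. The consequent is measures 59–64.

measures 59–64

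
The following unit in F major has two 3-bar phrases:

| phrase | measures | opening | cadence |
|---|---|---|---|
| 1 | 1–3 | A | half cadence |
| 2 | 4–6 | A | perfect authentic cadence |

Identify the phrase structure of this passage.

Phrase 1 ends with a half cadence (weaker) and phrase 2 with a perfect authentic cadence (stronger): antecedent + consequent = a period.
The two phrases open with the same material (A / A), so the period is parallel.

parallel period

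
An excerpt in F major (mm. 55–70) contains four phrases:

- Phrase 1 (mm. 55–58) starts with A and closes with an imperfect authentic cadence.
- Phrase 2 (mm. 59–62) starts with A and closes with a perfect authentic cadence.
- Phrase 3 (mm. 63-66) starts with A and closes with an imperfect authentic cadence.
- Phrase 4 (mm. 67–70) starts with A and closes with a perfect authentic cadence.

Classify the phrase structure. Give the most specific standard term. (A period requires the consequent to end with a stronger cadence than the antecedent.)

The cadence pattern IAC–PAC–IAC–PAC is weak–strong twice, and phrases 3–4 restate phrases 1–2: a period heard twice, not a double period (which would end weakly at phrase 2).

repeated period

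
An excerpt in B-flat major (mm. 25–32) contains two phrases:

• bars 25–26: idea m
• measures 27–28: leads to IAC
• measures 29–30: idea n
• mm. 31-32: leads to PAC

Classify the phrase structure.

contrasting period

Phrase 1 ends with an imperfect authentic cadence (weaker) and phrase 2 with a perfect authentic cadence (stronger): antecedent + consequent = a period.
The two phrases open with different material (m / n), so the period is contrasting.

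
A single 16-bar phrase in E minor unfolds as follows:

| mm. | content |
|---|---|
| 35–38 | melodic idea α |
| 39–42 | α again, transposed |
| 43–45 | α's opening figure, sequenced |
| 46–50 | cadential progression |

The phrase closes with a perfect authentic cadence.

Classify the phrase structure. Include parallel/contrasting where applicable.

Basic idea (mm. 35-38) + its repetition (bars 39-42) form the presentation; fragmentation and cadence (mm. 43-50) form the continuation — the 16-bar whole is a sentence.

sentence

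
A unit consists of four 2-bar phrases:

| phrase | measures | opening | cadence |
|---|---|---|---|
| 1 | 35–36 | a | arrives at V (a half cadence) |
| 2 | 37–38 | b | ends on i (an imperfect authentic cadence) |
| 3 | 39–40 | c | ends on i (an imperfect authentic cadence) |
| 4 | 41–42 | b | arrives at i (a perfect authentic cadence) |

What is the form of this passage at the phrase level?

Four phrases in two halves: the first half (measures 35–38) ends with an imperfect authentic cadence, the second (bars 39–42) with a perfect authentic cadence — a large antecedent–consequent pair, i.e. a double period.
Phrase 3 begins with different material from phrase 1, making it contrasting.

contrasting double period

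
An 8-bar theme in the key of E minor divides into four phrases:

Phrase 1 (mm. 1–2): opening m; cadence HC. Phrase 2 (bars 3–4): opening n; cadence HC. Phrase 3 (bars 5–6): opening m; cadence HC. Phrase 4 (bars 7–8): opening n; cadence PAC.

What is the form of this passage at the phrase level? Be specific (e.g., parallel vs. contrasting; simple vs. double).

Four phrases in two halves: the first half (measures 1-4) ends with a half cadence, the second (mm. 5–8) with a perfect authentic cadence — a large antecedent–consequent pair, i.e. a double period.
Phrase 3 begins with the same material as phrase 1, making it parallel.

parallel double period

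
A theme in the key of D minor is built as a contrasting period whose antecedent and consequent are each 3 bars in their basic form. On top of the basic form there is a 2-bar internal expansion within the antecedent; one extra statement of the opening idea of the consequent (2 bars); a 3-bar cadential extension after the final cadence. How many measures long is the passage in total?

13 measures

Basic contrasting period: 3 + 3 = 6 bars.
6 (basic form) + 2 (internal expansion) + 2 (extra statement) + 3 (cadential extension) = 13.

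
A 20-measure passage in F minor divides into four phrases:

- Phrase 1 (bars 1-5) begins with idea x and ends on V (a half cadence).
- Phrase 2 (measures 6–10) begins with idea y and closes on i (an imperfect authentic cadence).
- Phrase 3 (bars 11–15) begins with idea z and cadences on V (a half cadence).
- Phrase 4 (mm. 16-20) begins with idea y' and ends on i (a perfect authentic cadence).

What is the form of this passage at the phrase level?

contrasting double period

Four phrases in two halves: the first half (mm. 1–10) ends with an imperfect authentic cadence, the second (measures 11-20) with a perfect authentic cadence — a large antecedent–consequent pair, i.e. a double period.
Phrase 3 begins with different material from phrase 1, making it contrasting.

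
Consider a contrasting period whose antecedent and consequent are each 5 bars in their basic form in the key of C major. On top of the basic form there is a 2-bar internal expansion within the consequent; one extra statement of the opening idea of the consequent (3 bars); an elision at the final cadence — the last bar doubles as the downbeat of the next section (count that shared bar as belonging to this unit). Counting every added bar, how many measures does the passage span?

15 measures

Basic contrasting period: 5 + 5 = 10 bars.
10 (basic form) + 2 (internal expansion) + 3 (extra statement) = 15.
The elision shares a bar with the next section but does not change this unit's count.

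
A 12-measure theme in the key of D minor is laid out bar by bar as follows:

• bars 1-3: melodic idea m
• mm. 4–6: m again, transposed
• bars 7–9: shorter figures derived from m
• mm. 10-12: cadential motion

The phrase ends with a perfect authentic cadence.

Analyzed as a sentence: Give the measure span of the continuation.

measures 7–12

After the presentation (bars 1-6), the continuation covers the fragmentation through the cadence: mm. 7-12.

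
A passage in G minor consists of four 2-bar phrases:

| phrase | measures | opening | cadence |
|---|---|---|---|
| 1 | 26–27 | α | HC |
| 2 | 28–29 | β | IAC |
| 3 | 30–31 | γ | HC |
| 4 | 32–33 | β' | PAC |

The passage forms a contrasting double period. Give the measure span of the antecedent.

measures 26–29

In a double period the first pair of phrases (ending imperfect authentic cadence) is the large antecedent and the second pair (ending perfect authentic cadence) is the large consequent; the antecedent is measures 26–29.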